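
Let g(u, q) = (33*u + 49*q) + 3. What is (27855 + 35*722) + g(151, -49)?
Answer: 55710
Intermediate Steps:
g(u, q) = 3 + 33*u + 49*q
(27855 + 35*722) + g(151, -49) = (27855 + 35*722) + (3 + 33*151 + 49*(-49)) = (27855 + 25270) + (3 + 4983 - 2401) = 53125 + 2585 = 55710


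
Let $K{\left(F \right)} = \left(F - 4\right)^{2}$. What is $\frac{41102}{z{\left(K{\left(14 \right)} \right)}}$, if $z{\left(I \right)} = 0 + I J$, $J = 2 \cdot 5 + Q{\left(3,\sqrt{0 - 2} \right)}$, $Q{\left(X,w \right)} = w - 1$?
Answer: $\frac{184959}{4150} - \frac{20551 i \sqrt{2}}{4150} \approx 44.568 - 7.0033 i$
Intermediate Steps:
$Q{\left(X,w \right)} = -1 + w$ ($Q{\left(X,w \right)} = w - 1 = -1 + w$)
$J = 9 + i \sqrt{2}$ ($J = 2 \cdot 5 - \left(1 - \sqrt{0 - 2}\right) = 10 - \left(1 - \sqrt{-2}\right) = 10 - \left(1 - i \sqrt{2}\right) = 9 + i \sqrt{2} \approx 9.0 + 1.4142 i$)
$K{\left(F \right)} = \left(-4 + F\right)^{2}$
$z{\left(I \right)} = I \left(9 + i \sqrt{2}\right)$ ($z{\left(I \right)} = 0 + I \left(9 + i \sqrt{2}\right) = I \left(9 + i \sqrt{2}\right)$)
$\frac{41102}{z{\left(K{\left(14 \right)} \right)}} = \frac{41102}{\left(-4 + 14\right)^{2} \left(9 + i \sqrt{2}\right)} = \frac{41102}{10^{2} \left(9 + i \sqrt{2}\right)} = \frac{41102}{100 \left(9 + i \sqrt{2}\right)} = \frac{41102}{900 + 100 i \sqrt{2}}$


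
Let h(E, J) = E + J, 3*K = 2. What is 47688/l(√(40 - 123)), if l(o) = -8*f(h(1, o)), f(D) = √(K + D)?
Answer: -5961*√3/√(5 + 3*I*√83) ≈ -1504.5 + 1254.2*I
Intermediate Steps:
K = ⅔ (K = (⅓)*2 = ⅔ ≈ 0.66667)
f(D) = √(⅔ + D)
l(o) = -8*√(15 + 9*o)/3 (l(o) = -8*√(6 + 9*(1 + o))/3 = -8*√(6 + (9 + 9*o))/3 = -8*√(15 + 9*o)/3)
47688/l(√(40 - 123)) = 47688/((-8*√(15 + 9*√(40 - 123))/3)) = 47688/((-8*√(15 + 9*√(-83))/3)) = 47688/((-8*√(15 + 9*(I*√83))/3)) = 47688/((-8*√(15 + 9*I*√83)/3)) = 47688*(-3/(8*√(15 + 9*I*√83))) = -17883/√(15 + 9*I*√83)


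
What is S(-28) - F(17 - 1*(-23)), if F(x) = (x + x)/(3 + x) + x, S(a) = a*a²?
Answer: -945736/43 ≈ -21994.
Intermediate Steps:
S(a) = a³
F(x) = x + 2*x/(3 + x) (F(x) = (2*x)/(3 + x) + x = 2*x/(3 + x) + x = x + 2*x/(3 + x))
S(-28) - F(17 - 1*(-23)) = (-28)³ - (17 - 1*(-23))*(5 + (17 - 1*(-23)))/(3 + (17 - 1*(-23))) = -21952 - (17 + 23)*(5 + (17 + 23))/(3 + (17 + 23)) = -21952 - 40*(5 + 40)/(3 + 40) = -21952 - 40*45/43 = -21952 - 1*1800/43 = -21952 - 1800/43 = -945736/43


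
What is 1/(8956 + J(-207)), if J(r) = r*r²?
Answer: -1/8860787 ≈ -1.1286e-7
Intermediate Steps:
J(r) = r³
1/(8956 + J(-207)) = 1/(8956 + (-207)³) = 1/(8956 - 8869743) = 1/(-8860787) = -1/8860787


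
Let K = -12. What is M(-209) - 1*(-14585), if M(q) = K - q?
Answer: 14782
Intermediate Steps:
M(q) = -12 - q
M(-209) - 1*(-14585) = (-12 - 1*(-209)) - 1*(-14585) = (-12 + 209) + 14585 = 197 + 14585 = 14782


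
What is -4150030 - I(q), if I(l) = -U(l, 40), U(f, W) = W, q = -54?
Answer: -4149990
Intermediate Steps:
I(l) = -40 (I(l) = -1*40 = -40)
-4150030 - I(q) = -4150030 - 1*(-40) = -4150030 + 40 = -4149990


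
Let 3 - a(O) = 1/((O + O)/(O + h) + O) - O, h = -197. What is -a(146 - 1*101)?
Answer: -161924/3375 ≈ -47.977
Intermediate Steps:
a(O) = 3 + O - 1/(O + 2*O/(-197 + O)) (a(O) = 3 - (1/((O + O)/(O - 197) + O) - O) = 3 - (1/((2*O)/(-197 + O) + O) - O) = 3 - (1/(2*O/(-197 + O) + O) - O) = 3 - (1/(O + 2*O/(-197 + O)) - O) = 3 + (O - 1/(O + 2*O/(-197 + O))) = 3 + O - 1/(O + 2*O/(-197 + O)))
-a(146 - 1*101) = -(197 + (146 - 1*101)³ - 586*(146 - 1*101) - 192*(146 - 1*101)²)/((146 - 1*101)*(-195 + (146 - 1*101))) = -(197 + (146 - 101)³ - 586*(146 - 101) - 192*(146 - 101)²)/((146 - 101)*(-195 + (146 - 101))) = -(197 + 45³ - 586*45 - 192*45²)/(45*(-195 + 45)) = -(197 + 91125 - 26370 - 192*2025)/(45*(-150)) = -(-1)*(197 + 91125 - 26370 - 388800)/(45*150) = -(-1)*(-323848)/(45*150) = -1*161924/3375 = -161924/3375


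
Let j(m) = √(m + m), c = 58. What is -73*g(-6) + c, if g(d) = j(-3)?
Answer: 58 - 73*I*√6 ≈ 58.0 - 178.81*I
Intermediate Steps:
j(m) = √2*√m (j(m) = √(2*m) = √2*√m)
g(d) = I*√6 (g(d) = √2*√(-3) = √2*(I*√3) = I*√6)
-73*g(-6) + c = -73*I*√6 + 58 = 58 - 73*I*√6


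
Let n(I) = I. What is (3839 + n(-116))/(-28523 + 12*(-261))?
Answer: -3723/31655 ≈ -0.11761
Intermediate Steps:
(3839 + n(-116))/(-28523 + 12*(-261)) = (3839 - 116)/(-28523 + 12*(-261)) = 3723/(-28523 - 3132) = 3723/(-31655) = 3723*(-1/31655) = -3723/31655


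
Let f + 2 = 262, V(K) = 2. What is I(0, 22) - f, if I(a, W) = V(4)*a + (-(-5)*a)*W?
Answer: -260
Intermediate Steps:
f = 260 (f = -2 + 262 = 260)
I(a, W) = 2*a + 5*W*a (I(a, W) = 2*a + (-(-5)*a)*W = 2*a + (5*a)*W = 2*a + 5*W*a)
I(0, 22) - f = 0*(2 + 5*22) - 1*260 = 0*(2 + 110) - 260 = 0*112 - 260 = 0 - 260 = -260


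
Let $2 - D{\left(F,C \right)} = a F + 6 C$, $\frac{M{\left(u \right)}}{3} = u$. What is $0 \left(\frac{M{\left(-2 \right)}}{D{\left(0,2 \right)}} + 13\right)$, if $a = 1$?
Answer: $0$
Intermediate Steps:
$M{\left(u \right)} = 3 u$
$D{\left(F,C \right)} = 2 - F - 6 C$ ($D{\left(F,C \right)} = 2 - \left(1 F + 6 C\right) = 2 - \left(F + 6 C\right) = 2 - F - 6 C$)
$0 \left(\frac{M{\left(-2 \right)}}{D{\left(0,2 \right)}} + 13\right) = 0 \left(\frac{3 \left(-2\right)}{2 - 0 - 12} + 13\right) = 0 \left(- \frac{6}{2 + 0 - 12} + 13\right) = 0 \left(- \frac{6}{-10} + 13\right) = 0 \left(\left(-6\right) \left(- \frac{1}{10}\right) + 13\right) = 0 \left(\frac{3}{5} + 13\right) = 0 \cdot \frac{68}{5} = 0$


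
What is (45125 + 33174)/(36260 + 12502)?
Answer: 78299/48762 ≈ 1.6057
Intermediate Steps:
(45125 + 33174)/(36260 + 12502) = 78299/48762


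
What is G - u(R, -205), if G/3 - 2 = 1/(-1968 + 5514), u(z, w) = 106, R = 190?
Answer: -118199/1182 ≈ -99.999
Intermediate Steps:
G = 7093/1182 (G = 6 + 3/(-1968 + 5514) = 6 + 3/3546 = 6 + 3*(1/3546) = 6 + 1/1182 = 7093/1182 ≈ 6.0008)
G - u(R, -205) = 7093/1182 - 1*106 = 7093/1182 - 106 = -118199/1182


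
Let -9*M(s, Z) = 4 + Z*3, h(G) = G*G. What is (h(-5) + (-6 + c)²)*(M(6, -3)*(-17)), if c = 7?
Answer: -2210/9 ≈ -245.56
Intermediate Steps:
h(G) = G²
M(s, Z) = -4/9 - Z/3 (M(s, Z) = -(4 + Z*3)/9 = -(4 + 3*Z)/9 = -4/9 - Z/3)
(h(-5) + (-6 + c)²)*(M(6, -3)*(-17)) = ((-5)² + (-6 + 7)²)*((-4/9 - ⅓*(-3))*(-17)) = (25 + 1²)*((-4/9 + 1)*(-17)) = (25 + 1)*((5/9)*(-17)) = 26*(-85/9) = -2210/9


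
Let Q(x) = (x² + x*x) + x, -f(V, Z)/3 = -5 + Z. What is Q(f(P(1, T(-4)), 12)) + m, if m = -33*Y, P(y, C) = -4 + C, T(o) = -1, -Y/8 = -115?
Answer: -29499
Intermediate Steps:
Y = 920 (Y = -8*(-115) = 920)
f(V, Z) = 15 - 3*Z (f(V, Z) = -3*(-5 + Z) = 15 - 3*Z)
Q(x) = x + 2*x² (Q(x) = (x² + x²) + x = 2*x² + x = x + 2*x²)
m = -30360 (m = -33*920 = -30360)
Q(f(P(1, T(-4)), 12)) + m = (15 - 3*12)*(1 + 2*(15 - 3*12)) - 30360 = (15 - 36)*(1 + 2*(15 - 36)) - 30360 = -21*(1 + 2*(-21)) - 30360 = -21*(1 - 42) - 30360 = -21*(-41) - 30360 = 861 - 30360 = -29499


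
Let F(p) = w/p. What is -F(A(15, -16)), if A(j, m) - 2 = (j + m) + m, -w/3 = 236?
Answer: -236/5 ≈ -47.200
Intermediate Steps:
w = -708 (w = -3*236 = -708)
A(j, m) = 2 + j + 2*m (A(j, m) = 2 + ((j + m) + m) = 2 + (j + 2*m) = 2 + j + 2*m)
F(p) = -708/p
-F(A(15, -16)) = -(-708)/(2 + 15 + 2*(-16)) = -(-708)/(2 + 15 - 32) = -(-708)/(-15) = -(-708)*(-1)/15 = -1*236/5 = -236/5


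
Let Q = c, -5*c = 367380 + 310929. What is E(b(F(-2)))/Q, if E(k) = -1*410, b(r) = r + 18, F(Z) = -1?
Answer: 2050/678309 ≈ 0.0030222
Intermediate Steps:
c = -678309/5 (c = -(367380 + 310929)/5 = -⅕*678309 = -678309/5 ≈ -1.3566e+5)
Q = -678309/5 ≈ -1.3566e+5
b(r) = 18 + r
E(k) = -410
E(b(F(-2)))/Q = -410/(-678309/5) = -410*(-5/678309) = 2050/678309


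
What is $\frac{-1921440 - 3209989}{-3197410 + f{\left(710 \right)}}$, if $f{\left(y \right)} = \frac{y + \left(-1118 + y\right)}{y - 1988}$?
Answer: $\frac{3278983131}{2043145141} \approx 1.6049$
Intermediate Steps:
$f{\left(y \right)} = \frac{-1118 + 2 y}{-1988 + y}$
$\frac{-1921440 - 3209989}{-3197410 + f{\left(710 \right)}} = \frac{-1921440 - 3209989}{-3197410 + \frac{2 \left(-559 + 710\right)}{-1988 + 710}} = - \frac{5131429}{-3197410 + 2 \frac{1}{-1278} \cdot 151} = - \frac{5131429}{-3197410 + 2 \left(- \frac{1}{1278}\right) 151} = - \frac{5131429}{-3197410 - \frac{151}{639}} = - \frac{5131429}{- \frac{2043145141}{639}} = \left(-5131429\right) \left(- \frac{639}{2043145141}\right) = \frac{3278983131}{2043145141}$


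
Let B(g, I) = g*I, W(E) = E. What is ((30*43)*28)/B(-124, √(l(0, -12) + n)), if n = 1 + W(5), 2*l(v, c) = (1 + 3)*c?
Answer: 1505*I*√2/31 ≈ 68.658*I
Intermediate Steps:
l(v, c) = 2*c (l(v, c) = ((1 + 3)*c)/2 = (4*c)/2 = 2*c)
n = 6 (n = 1 + 5 = 6)
B(g, I) = I*g
((30*43)*28)/B(-124, √(l(0, -12) + n)) = ((30*43)*28)/((√(2*(-12) + 6)*(-124))) = (1290*28)/((√(-24 + 6)*(-124))) = 36120/((√(-18)*(-124))) = 36120/(((3*I*√2)*(-124))) = 36120/((-372*I*√2)) = 36120*(I*√2/744) = 1505*I*√2/31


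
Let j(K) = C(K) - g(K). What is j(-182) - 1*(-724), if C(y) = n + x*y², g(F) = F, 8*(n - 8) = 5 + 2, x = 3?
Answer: 802295/8 ≈ 1.0029e+5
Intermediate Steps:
n = 71/8 (n = 8 + (5 + 2)/8 = 8 + (⅛)*7 = 8 + 7/8 = 71/8 ≈ 8.8750)
C(y) = 71/8 + 3*y²
j(K) = 71/8 - K + 3*K² (j(K) = (71/8 + 3*K²) - K = 71/8 - K + 3*K²)
j(-182) - 1*(-724) = (71/8 - 1*(-182) + 3*(-182)²) - 1*(-724) = (71/8 + 182 + 3*33124) + 724 = (71/8 + 182 + 99372) + 724 = 796503/8 + 724 = 802295/8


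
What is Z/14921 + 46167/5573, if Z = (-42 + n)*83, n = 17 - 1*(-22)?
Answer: 687470130/83154733 ≈ 8.2674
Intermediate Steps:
n = 39 (n = 17 + 22 = 39)
Z = -249 (Z = (-42 + 39)*83 = -3*83 = -249)
Z/14921 + 46167/5573 = -249/14921 + 46167/5573 = 687470130/83154733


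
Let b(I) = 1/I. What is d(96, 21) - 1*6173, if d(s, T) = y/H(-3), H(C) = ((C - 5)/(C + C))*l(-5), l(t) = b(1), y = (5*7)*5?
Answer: -24167/4 ≈ -6041.8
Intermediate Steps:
y = 175 (y = 35*5 = 175)
l(t) = 1 (l(t) = 1/1 = 1)
H(C) = (-5 + C)/(2*C) (H(C) = ((C - 5)/(C + C))*1 = ((-5 + C)/((2*C)))*1 = ((-5 + C)*(1/(2*C)))*1 = ((-5 + C)/(2*C))*1 = (-5 + C)/(2*C))
d(s, T) = 525/4 (d(s, T) = 175/(((1/2)*(-5 - 3)/(-3))) = 175/(((1/2)*(-1/3)*(-8))) = 175/(4/3) = 175*(3/4) = 525/4)
d(96, 21) - 1*6173 = 525/4 - 1*6173 = 525/4 - 6173 = -24167/4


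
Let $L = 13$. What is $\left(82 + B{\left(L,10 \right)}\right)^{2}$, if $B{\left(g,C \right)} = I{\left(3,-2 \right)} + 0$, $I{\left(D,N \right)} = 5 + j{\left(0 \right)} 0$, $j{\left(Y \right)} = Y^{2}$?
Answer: $7569$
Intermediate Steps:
$I{\left(D,N \right)} = 5$ ($I{\left(D,N \right)} = 5 + 0^{2} \cdot 0 = 5 + 0 \cdot 0 = 5 + 0 = 5$)
$B{\left(g,C \right)} = 5$ ($B{\left(g,C \right)} = 5 + 0 = 5$)
$\left(82 + B{\left(L,10 \right)}\right)^{2} = \left(82 + 5\right)^{2} = 87^{2} = 7569$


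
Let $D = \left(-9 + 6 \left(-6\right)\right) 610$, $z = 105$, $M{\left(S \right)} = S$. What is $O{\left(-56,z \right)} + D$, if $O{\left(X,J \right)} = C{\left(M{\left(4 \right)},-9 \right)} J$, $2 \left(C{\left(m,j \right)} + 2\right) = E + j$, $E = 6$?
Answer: $- \frac{55635}{2} \approx -27818.0$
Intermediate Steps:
$C{\left(m,j \right)} = 1 + \frac{j}{2}$ ($C{\left(m,j \right)} = -2 + \frac{6 + j}{2} = -2 + \left(3 + \frac{j}{2}\right) = 1 + \frac{j}{2}$)
$O{\left(X,J \right)} = - \frac{7 J}{2}$ ($O{\left(X,J \right)} = \left(1 + \frac{1}{2} \left(-9\right)\right) J = \left(1 - \frac{9}{2}\right) J = - \frac{7 J}{2}$)
$D = -27450$ ($D = \left(-9 - 36\right) 610 = \left(-45\right) 610 = -27450$)
$O{\left(-56,z \right)} + D = \left(- \frac{7}{2}\right) 105 - 27450 = - \frac{735}{2} - 27450 = - \frac{55635}{2}$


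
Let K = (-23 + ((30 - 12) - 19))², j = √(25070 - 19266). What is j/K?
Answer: √1451/288 ≈ 0.13226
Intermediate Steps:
j = 2*√1451 (j = √5804 = 2*√1451 ≈ 76.184)
K = 576 (K = (-23 + (18 - 19))² = (-23 - 1)² = (-24)² = 576)
j/K = (2*√1451)/576 = (2*√1451)*(1/576) = √1451/288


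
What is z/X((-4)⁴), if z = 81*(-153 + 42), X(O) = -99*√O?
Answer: 999/176 ≈ 5.6761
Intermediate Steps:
z = -8991 (z = 81*(-111) = -8991)
z/X((-4)⁴) = -8991/((-99*√((-4)⁴))) = -8991/((-99*√256)) = -8991/((-99*16)) = -8991/(-1584) = -8991*(-1/1584) = 999/176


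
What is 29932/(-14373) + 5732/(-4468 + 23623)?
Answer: -163653808/91771605 ≈ -1.7833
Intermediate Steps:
29932/(-14373) + 5732/(-4468 + 23623) = 29932*(-1/14373) + 5732/19155 = -29932/14373 + 5732*(1/19155) = -29932/14373 + 5732/19155 = -163653808/91771605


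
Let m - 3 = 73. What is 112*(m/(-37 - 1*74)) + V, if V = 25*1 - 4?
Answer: -6181/111 ≈ -55.685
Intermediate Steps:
m = 76 (m = 3 + 73 = 76)
V = 21 (V = 25 - 4 = 21)
112*(m/(-37 - 1*74)) + V = 112*(76/(-37 - 1*74)) + 21 = 112*(76/(-37 - 74)) + 21 = 112*(76/(-111)) + 21 = 112*(76*(-1/111)) + 21 = 112*(-76/111) + 21 = -8512/111 + 21 = -6181/111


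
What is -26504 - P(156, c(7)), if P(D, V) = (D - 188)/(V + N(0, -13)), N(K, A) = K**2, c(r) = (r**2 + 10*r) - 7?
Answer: -185526/7 ≈ -26504.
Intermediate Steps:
c(r) = -7 + r**2 + 10*r
P(D, V) = (-188 + D)/V (P(D, V) = (D - 188)/(V + 0**2) = (-188 + D)/(V + 0) = (-188 + D)/V)
-26504 - P(156, c(7)) = -26504 - (-188 + 156)/(-7 + 7**2 + 10*7) = -26504 - (-32)/(-7 + 49 + 70) = -26504 - (-32)/112 = -26504 - 1*(-2/7) = -26504 + 2/7 = -185526/7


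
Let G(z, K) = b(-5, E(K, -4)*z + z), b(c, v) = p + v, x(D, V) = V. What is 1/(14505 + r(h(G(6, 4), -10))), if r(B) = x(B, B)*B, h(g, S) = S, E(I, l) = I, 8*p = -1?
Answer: 1/14605 ≈ 6.8470e-5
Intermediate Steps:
p = -⅛ (p = (⅛)*(-1) = -⅛ ≈ -0.12500)
b(c, v) = -⅛ + v
G(z, K) = -⅛ + z + K*z (G(z, K) = -⅛ + (K*z + z) = -⅛ + (z + K*z) = -⅛ + z + K*z)
r(B) = B² (r(B) = B*B = B²)
1/(14505 + r(h(G(6, 4), -10))) = 1/(14505 + (-10)²) = 1/(14505 + 100) = 1/14605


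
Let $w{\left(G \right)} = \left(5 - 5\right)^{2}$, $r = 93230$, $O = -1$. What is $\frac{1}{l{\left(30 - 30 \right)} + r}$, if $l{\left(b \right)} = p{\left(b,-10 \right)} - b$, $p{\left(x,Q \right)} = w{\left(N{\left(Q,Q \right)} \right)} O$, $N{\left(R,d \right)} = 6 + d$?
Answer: $\frac{1}{93230} \approx 1.0726 \cdot 10^{-5}$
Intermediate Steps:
$w{\left(G \right)} = 0$ ($w{\left(G \right)} = 0^{2} = 0$)
$p{\left(x,Q \right)} = 0$ ($p{\left(x,Q \right)} = 0 \left(-1\right) = 0$)
$l{\left(b \right)} = - b$ ($l{\left(b \right)} = 0 - b = - b$)
$\frac{1}{l{\left(30 - 30 \right)} + r} = \frac{1}{- (30 - 30) + 93230} = \frac{1}{\left(-1\right) 0 + 93230} = \frac{1}{0 + 93230} = \frac{1}{93230}$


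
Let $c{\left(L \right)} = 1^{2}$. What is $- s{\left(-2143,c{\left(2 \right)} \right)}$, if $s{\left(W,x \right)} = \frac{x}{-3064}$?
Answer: $\frac{1}{3064} \approx 0.00032637$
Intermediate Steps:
$c{\left(L \right)} = 1$
$s{\left(W,x \right)} = - \frac{x}{3064}$ ($s{\left(W,x \right)} = x \left(- \frac{1}{3064}\right) = - \frac{x}{3064}$)
$- s{\left(-2143,c{\left(2 \right)} \right)} = - \frac{\left(-1\right) 1}{3064} = \left(-1\right) \left(- \frac{1}{3064}\right) = \frac{1}{3064}$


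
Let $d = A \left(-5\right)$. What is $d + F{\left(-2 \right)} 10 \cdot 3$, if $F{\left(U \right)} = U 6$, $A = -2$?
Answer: $-350$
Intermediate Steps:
$F{\left(U \right)} = 6 U$
$d = 10$ ($d = \left(-2\right) \left(-5\right) = 10$)
$d + F{\left(-2 \right)} 10 \cdot 3 = 10 + 6 \left(-2\right) 10 \cdot 3 = 10 - 360 = -350$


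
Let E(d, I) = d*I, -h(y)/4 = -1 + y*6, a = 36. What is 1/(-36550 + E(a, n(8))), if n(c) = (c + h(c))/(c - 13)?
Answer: -1/35254 ≈ -2.8366e-5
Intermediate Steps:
h(y) = 4 - 24*y (h(y) = -4*(-1 + y*6) = -4*(-1 + 6*y) = 4 - 24*y)
n(c) = (4 - 23*c)/(-13 + c) (n(c) = (c + (4 - 24*c))/(c - 13) = (4 - 23*c)/(-13 + c))
E(d, I) = I*d
1/(-36550 + E(a, n(8))) = 1/(-36550 + ((4 - 23*8)/(-13 + 8))*36) = 1/(-36550 + ((4 - 184)/(-5))*36) = 1/(-36550 - 1/5*(-180)*36) = 1/(-36550 + 36*36) = 1/(-36550 + 1296) = 1/(-35254) = -1/35254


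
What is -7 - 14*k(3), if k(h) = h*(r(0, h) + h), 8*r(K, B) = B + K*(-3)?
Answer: -595/4 ≈ -148.75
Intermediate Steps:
r(K, B) = -3*K/8 + B/8 (r(K, B) = (B + K*(-3))/8 = (B - 3*K)/8 = -3*K/8 + B/8)
k(h) = 9*h²/8 (k(h) = h*((-3/8*0 + h/8) + h) = h*((0 + h/8) + h) = h*(h/8 + h) = h*(9*h/8) = 9*h²/8)
-7 - 14*k(3) = -7 - 63*3²/4 = -7 - 63*9/4 = -7 - 14*81/8 = -7 - 567/4 = -595/4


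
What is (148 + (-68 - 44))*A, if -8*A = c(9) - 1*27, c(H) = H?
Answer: 81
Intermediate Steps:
A = 9/4 (A = -(9 - 1*27)/8 = -(9 - 27)/8 = -⅛*(-18) = 9/4 ≈ 2.2500)
(148 + (-68 - 44))*A = (148 + (-68 - 44))*(9/4) = (148 - 112)*(9/4) = 36*(9/4) = 81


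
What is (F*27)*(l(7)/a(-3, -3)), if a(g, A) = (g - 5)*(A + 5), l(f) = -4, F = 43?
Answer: 1161/4 ≈ 290.25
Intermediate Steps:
a(g, A) = (-5 + g)*(5 + A)
(F*27)*(l(7)/a(-3, -3)) = (43*27)*(-4/(-25 - 5*(-3) + 5*(-3) - 3*(-3))) = 1161*(-4/(-25 + 15 - 15 + 9)) = 1161*(-4/(-16)) = 1161*(-4*(-1/16)) = 1161*(¼) = 1161/4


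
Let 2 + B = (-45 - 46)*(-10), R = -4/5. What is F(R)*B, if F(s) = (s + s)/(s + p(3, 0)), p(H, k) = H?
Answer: -7264/11 ≈ -660.36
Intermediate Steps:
R = -4/5 (R = -4*1/5 = -4/5 ≈ -0.80000)
B = 908 (B = -2 + (-45 - 46)*(-10) = -2 - 91*(-10) = -2 + 910 = 908)
F(s) = 2*s/(3 + s) (F(s) = (s + s)/(s + 3) = (2*s)/(3 + s) = 2*s/(3 + s))
F(R)*B = (2*(-4/5)/(3 - 4/5))*908 = (2*(-4/5)/(11/5))*908 = (2*(-4/5)*(5/11))*908 = -8/11*908 = -7264/11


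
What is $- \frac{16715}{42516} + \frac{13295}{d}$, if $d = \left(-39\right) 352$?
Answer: $- \frac{66226145}{48638304} \approx -1.3616$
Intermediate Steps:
$d = -13728$
$- \frac{16715}{42516} + \frac{13295}{d} = - \frac{16715}{42516} + \frac{13295}{-13728} = \left(-16715\right) \frac{1}{42516} + 13295 \left(- \frac{1}{13728}\right) = - \frac{16715}{42516} - \frac{13295}{13728} = - \frac{66226145}{48638304}$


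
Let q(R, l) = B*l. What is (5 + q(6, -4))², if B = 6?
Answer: 361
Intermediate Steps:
q(R, l) = 6*l
(5 + q(6, -4))² = (5 + 6*(-4))² = (5 - 24)² = (-19)² = 361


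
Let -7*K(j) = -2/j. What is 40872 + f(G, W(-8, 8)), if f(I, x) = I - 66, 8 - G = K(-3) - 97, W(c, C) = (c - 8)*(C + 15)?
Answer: 859133/21 ≈ 40911.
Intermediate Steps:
K(j) = 2/(7*j) (K(j) = -(-2)/(7*j) = 2/(7*j))
W(c, C) = (-8 + c)*(15 + C)
G = 2207/21 (G = 8 - ((2/7)/(-3) - 97) = 8 - ((2/7)*(-1/3) - 97) = 8 - (-2/21 - 97) = 8 - 1*(-2039/21) = 8 + 2039/21 = 2207/21 ≈ 105.10)
f(I, x) = -66 + I
40872 + f(G, W(-8, 8)) = 40872 + (-66 + 2207/21) = 40872 + 821/21 = 859133/21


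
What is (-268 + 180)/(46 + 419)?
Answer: -88/465 ≈ -0.18925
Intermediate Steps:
(-268 + 180)/(46 + 419) = -88/465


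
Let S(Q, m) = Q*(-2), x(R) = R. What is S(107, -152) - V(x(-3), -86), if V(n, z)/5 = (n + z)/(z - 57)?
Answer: -31047/143 ≈ -217.11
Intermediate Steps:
S(Q, m) = -2*Q
V(n, z) = 5*(n + z)/(-57 + z) (V(n, z) = 5*((n + z)/(z - 57)) = 5*((n + z)/(-57 + z)) = 5*(n + z)/(-57 + z))
S(107, -152) - V(x(-3), -86) = -2*107 - 5*(-3 - 86)/(-57 - 86) = -214 - 5*(-89)/(-143) = -214 - 5*(-1)*(-89)/143 = -214 - 1*445/143 = -214 - 445/143 = -31047/143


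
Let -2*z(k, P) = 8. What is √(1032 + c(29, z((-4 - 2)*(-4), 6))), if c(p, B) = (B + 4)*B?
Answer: 2*√258 ≈ 32.125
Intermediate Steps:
z(k, P) = -4 (z(k, P) = -½*8 = -4)
c(p, B) = B*(4 + B) (c(p, B) = (4 + B)*B = B*(4 + B))
√(1032 + c(29, z((-4 - 2)*(-4), 6))) = √(1032 - 4*(4 - 4)) = √(1032 - 4*0) = √(1032 + 0) = √1032 = 2*√258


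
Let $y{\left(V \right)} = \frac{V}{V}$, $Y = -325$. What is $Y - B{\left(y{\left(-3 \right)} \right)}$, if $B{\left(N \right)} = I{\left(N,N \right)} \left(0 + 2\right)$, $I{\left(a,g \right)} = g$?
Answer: $-327$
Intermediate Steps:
$y{\left(V \right)} = 1$
$B{\left(N \right)} = 2 N$ ($B{\left(N \right)} = N \left(0 + 2\right) = N 2 = 2 N$)
$Y - B{\left(y{\left(-3 \right)} \right)} = -325 - 2 \cdot 1 = -325 - 2 = -327$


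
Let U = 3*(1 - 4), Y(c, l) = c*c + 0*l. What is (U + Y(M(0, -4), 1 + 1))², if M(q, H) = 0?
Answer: 81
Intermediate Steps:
Y(c, l) = c² (Y(c, l) = c² + 0 = c²)
U = -9 (U = 3*(-3) = -9)
(U + Y(M(0, -4), 1 + 1))² = (-9 + 0²)² = (-9 + 0)² = (-9)² = 81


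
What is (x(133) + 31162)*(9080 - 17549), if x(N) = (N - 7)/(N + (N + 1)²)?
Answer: -4773886748136/18089 ≈ -2.6391e+8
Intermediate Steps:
x(N) = (-7 + N)/(N + (1 + N)²)
(x(133) + 31162)*(9080 - 17549) = ((-7 + 133)/(133 + (1 + 133)²) + 31162)*(9080 - 17549) = (126/(133 + 134²) + 31162)*(-8469) = (126/(133 + 17956) + 31162)*(-8469) = (126/18089 + 31162)*(-8469) = (563689544/18089)*(-8469) = -4773886748136/18089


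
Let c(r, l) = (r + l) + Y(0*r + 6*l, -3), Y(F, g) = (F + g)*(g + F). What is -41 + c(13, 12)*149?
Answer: 713073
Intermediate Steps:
Y(F, g) = (F + g)**2 (Y(F, g) = (F + g)*(F + g) = (F + g)**2)
c(r, l) = l + r + (-3 + 6*l)**2 (c(r, l) = (r + l) + ((0*r + 6*l) - 3)**2 = (l + r) + ((0 + 6*l) - 3)**2 = (l + r) + (6*l - 3)**2 = (l + r) + (-3 + 6*l)**2 = l + r + (-3 + 6*l)**2)
-41 + c(13, 12)*149 = -41 + (12 + 13 + 9*(-1 + 2*12)**2)*149 = -41 + (12 + 13 + 9*(-1 + 24)**2)*149 = -41 + (12 + 13 + 9*23**2)*149 = -41 + (12 + 13 + 9*529)*149 = -41 + (12 + 13 + 4761)*149 = -41 + 4786*149 = -41 + 713114 = 713073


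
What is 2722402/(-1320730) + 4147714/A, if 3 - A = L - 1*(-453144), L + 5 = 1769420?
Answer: -2882175302683/733849096470 ≈ -3.9275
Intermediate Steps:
L = 1769415 (L = -5 + 1769420 = 1769415)
A = -2222556 (A = 3 - (1769415 - 1*(-453144)) = 3 - (1769415 + 453144) = 3 - 1*2222559 = 3 - 2222559 = -2222556)
2722402/(-1320730) + 4147714/A = 2722402/(-1320730) + 4147714/(-2222556) = 2722402*(-1/1320730) + 4147714*(-1/2222556) = -1361201/660365 - 2073857/1111278 = -2882175302683/733849096470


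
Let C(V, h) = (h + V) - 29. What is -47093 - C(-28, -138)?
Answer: -46898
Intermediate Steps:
C(V, h) = -29 + V + h (C(V, h) = (V + h) - 29 = -29 + V + h)
-47093 - C(-28, -138) = -47093 - (-29 - 28 - 138) = -47093 - 1*(-195) = -47093 + 195 = -46898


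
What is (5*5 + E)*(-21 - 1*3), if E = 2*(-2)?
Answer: -504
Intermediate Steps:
E = -4
(5*5 + E)*(-21 - 1*3) = (5*5 - 4)*(-21 - 1*3) = (25 - 4)*(-21 - 3) = 21*(-24) = -504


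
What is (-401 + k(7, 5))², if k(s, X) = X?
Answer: 156816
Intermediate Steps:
(-401 + k(7, 5))² = (-401 + 5)² = (-396)² = 156816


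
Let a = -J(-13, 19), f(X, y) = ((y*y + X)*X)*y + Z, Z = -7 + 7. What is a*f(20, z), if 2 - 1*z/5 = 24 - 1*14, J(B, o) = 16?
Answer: 20736000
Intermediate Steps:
z = -40 (z = 10 - 5*(24 - 1*14) = 10 - 5*(24 - 14) = 10 - 5*10 = 10 - 50 = -40)
Z = 0
f(X, y) = X*y*(X + y**2) (f(X, y) = ((y*y + X)*X)*y + 0 = ((y**2 + X)*X)*y + 0 = ((X + y**2)*X)*y + 0 = (X*(X + y**2))*y + 0 = X*y*(X + y**2) + 0 = X*y*(X + y**2))
a = -16 (a = -1*16 = -16)
a*f(20, z) = -320*(-40)*(20 + (-40)**2) = -320*(-40)*(20 + 1600) = -320*(-40)*1620 = -16*(-1296000) = 20736000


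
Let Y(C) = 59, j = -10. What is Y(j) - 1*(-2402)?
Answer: 2461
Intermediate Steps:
Y(j) - 1*(-2402) = 59 - 1*(-2402) = 59 + 2402 = 2461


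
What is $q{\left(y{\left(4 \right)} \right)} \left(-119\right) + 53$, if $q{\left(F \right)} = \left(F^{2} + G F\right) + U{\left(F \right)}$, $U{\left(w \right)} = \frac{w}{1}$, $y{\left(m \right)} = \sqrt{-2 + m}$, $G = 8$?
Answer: $-185 - 1071 \sqrt{2} \approx -1699.6$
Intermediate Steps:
$U{\left(w \right)} = w$ ($U{\left(w \right)} = w 1 = w$)
$q{\left(F \right)} = F^{2} + 9 F$ ($q{\left(F \right)} = \left(F^{2} + 8 F\right) + F = F^{2} + 9 F$)
$q{\left(y{\left(4 \right)} \right)} \left(-119\right) + 53 = \sqrt{-2 + 4} \left(9 + \sqrt{-2 + 4}\right) \left(-119\right) + 53 = \sqrt{2} \left(9 + \sqrt{2}\right) \left(-119\right) + 53 = - 119 \sqrt{2} \left(9 + \sqrt{2}\right) + 53 = 53 - 119 \sqrt{2} \left(9 + \sqrt{2}\right)$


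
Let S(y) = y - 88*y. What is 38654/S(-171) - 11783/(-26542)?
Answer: 1201250159/394865334 ≈ 3.0422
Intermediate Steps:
S(y) = -87*y (S(y) = y - 88*y = -87*y)
38654/S(-171) - 11783/(-26542) = 38654/((-87*(-171))) - 11783/(-26542) = 38654/14877 - 11783*(-1/26542) = 38654*(1/14877) + 11783/26542 = 38654/14877 + 11783/26542 = 1201250159/394865334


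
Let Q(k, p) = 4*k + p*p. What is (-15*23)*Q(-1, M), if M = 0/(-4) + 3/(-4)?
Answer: 18975/16 ≈ 1185.9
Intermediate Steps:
M = -¾ (M = 0*(-¼) + 3*(-¼) = 0 - ¾ = -¾ ≈ -0.75000)
Q(k, p) = p² + 4*k (Q(k, p) = 4*k + p² = p² + 4*k)
(-15*23)*Q(-1, M) = (-15*23)*((-¾)² + 4*(-1)) = -345*(9/16 - 4) = -345*(-55/16) = 18975/16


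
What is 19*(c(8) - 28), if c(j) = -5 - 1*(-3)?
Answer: -570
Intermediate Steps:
c(j) = -2 (c(j) = -5 + 3 = -2)
19*(c(8) - 28) = 19*(-2 - 28) = 19*(-30) = -570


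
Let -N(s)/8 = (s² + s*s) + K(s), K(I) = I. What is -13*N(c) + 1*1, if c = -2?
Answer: 625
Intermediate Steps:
N(s) = -16*s² - 8*s (N(s) = -8*((s² + s*s) + s) = -8*((s² + s²) + s) = -8*(2*s² + s) = -8*(s + 2*s²) = -16*s² - 8*s)
-13*N(c) + 1*1 = -104*(-2)*(-1 - 2*(-2)) + 1*1 = -104*(-2)*(-1 + 4) + 1 = -104*(-2)*3 + 1 = -13*(-48) + 1 = 624 + 1 = 625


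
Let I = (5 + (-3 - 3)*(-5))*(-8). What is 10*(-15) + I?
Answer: -430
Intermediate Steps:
I = -280 (I = (5 - 6*(-5))*(-8) = (5 + 30)*(-8) = 35*(-8) = -280)
10*(-15) + I = 10*(-15) - 280 = -150 - 280 = -430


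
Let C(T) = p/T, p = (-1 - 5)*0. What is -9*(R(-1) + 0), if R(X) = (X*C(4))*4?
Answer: 0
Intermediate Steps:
p = 0 (p = -6*0 = 0)
C(T) = 0 (C(T) = 0/T = 0)
R(X) = 0 (R(X) = (X*0)*4 = 0*4 = 0)
-9*(R(-1) + 0) = -9*(0 + 0) = -9*0 = 0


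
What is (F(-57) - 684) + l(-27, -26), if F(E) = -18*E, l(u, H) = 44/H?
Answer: 4424/13 ≈ 340.31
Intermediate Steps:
(F(-57) - 684) + l(-27, -26) = (-18*(-57) - 684) + 44/(-26) = (1026 - 684) + 44*(-1/26) = 342 - 22/13 = 4424/13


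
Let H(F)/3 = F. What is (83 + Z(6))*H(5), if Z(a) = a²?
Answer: 1785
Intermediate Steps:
H(F) = 3*F
(83 + Z(6))*H(5) = (83 + 6²)*(3*5) = (83 + 36)*15 = 119*15 = 1785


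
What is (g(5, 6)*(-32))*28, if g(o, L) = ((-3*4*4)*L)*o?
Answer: 1290240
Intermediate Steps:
g(o, L) = -48*L*o (g(o, L) = ((-12*4)*L)*o = (-48*L)*o = -48*L*o)
(g(5, 6)*(-32))*28 = (-48*6*5*(-32))*28 = -1440*(-32)*28 = 46080*28 = 1290240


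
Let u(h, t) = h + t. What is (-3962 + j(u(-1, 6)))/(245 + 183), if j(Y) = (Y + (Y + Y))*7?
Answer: -3857/428 ≈ -9.0117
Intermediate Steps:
j(Y) = 21*Y (j(Y) = (Y + 2*Y)*7 = (3*Y)*7 = 21*Y)
(-3962 + j(u(-1, 6)))/(245 + 183) = (-3962 + 21*(-1 + 6))/(245 + 183) = (-3962 + 21*5)/428 = (-3962 + 105)*(1/428) = -3857*1/428 = -3857/428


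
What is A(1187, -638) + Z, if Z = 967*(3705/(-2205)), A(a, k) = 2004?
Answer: 55739/147 ≈ 379.18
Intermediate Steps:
Z = -238849/147 (Z = 967*(3705*(-1/2205)) = 967*(-247/147) = -238849/147 ≈ -1624.8)
A(1187, -638) + Z = 2004 - 238849/147 = 55739/147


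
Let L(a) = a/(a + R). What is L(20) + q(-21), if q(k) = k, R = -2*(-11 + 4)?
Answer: -347/17 ≈ -20.412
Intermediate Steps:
R = 14 (R = -2*(-7) = 14)
L(a) = a/(14 + a) (L(a) = a/(a + 14) = a/(14 + a))
L(20) + q(-21) = 20/(14 + 20) - 21 = 20/34 - 21 = 20*(1/34) - 21 = 10/17 - 21 = -347/17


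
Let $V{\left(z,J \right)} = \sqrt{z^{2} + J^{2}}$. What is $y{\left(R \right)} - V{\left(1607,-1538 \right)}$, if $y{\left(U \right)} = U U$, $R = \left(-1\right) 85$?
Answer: $7225 - \sqrt{4947893} \approx 5000.6$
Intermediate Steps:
$R = -85$
$y{\left(U \right)} = U^{2}$
$V{\left(z,J \right)} = \sqrt{J^{2} + z^{2}}$
$y{\left(R \right)} - V{\left(1607,-1538 \right)} = \left(-85\right)^{2} - \sqrt{\left(-1538\right)^{2} + 1607^{2}} = 7225 - \sqrt{2365444 + 2582449} = 7225 - \sqrt{4947893}$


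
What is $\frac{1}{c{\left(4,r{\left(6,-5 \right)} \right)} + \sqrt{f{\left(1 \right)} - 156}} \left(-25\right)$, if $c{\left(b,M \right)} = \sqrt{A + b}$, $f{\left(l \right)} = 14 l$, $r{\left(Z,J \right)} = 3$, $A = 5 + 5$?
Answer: $- \frac{25}{\sqrt{14} + i \sqrt{142}} \approx -0.59962 + 1.9097 i$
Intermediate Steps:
$A = 10$
$c{\left(b,M \right)} = \sqrt{10 + b}$
$\frac{1}{c{\left(4,r{\left(6,-5 \right)} \right)} + \sqrt{f{\left(1 \right)} - 156}} \left(-25\right) = \frac{1}{\sqrt{10 + 4} + \sqrt{14 \cdot 1 - 156}} \left(-25\right) = \frac{1}{\sqrt{14} + \sqrt{14 - 156}} \left(-25\right) = \frac{1}{\sqrt{14} + \sqrt{-142}} \left(-25\right) = \frac{1}{\sqrt{14} + i \sqrt{142}} \left(-25\right) = - \frac{25}{\sqrt{14} + i \sqrt{142}}$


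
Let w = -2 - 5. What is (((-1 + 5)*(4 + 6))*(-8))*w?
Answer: 2240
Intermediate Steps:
w = -7
(((-1 + 5)*(4 + 6))*(-8))*w = (((-1 + 5)*(4 + 6))*(-8))*(-7) = ((4*10)*(-8))*(-7) = (40*(-8))*(-7) = -320*(-7) = 2240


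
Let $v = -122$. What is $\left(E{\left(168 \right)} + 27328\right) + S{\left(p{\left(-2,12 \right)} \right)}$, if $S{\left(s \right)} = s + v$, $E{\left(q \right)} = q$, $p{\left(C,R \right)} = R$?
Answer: $27386$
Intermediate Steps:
$S{\left(s \right)} = -122 + s$ ($S{\left(s \right)} = s - 122 = -122 + s$)
$\left(E{\left(168 \right)} + 27328\right) + S{\left(p{\left(-2,12 \right)} \right)} = \left(168 + 27328\right) + \left(-122 + 12\right) = 27496 - 110 = 27386$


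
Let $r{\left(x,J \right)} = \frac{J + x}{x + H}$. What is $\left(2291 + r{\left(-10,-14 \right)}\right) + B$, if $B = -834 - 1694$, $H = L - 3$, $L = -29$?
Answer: $- \frac{1655}{7} \approx -236.43$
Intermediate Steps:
$H = -32$ ($H = -29 - 3 = -32$)
$B = -2528$
$r{\left(x,J \right)} = \frac{J + x}{-32 + x}$ ($r{\left(x,J \right)} = \frac{J + x}{x - 32} = \frac{J + x}{-32 + x}$)
$\left(2291 + r{\left(-10,-14 \right)}\right) + B = \left(2291 + \frac{-14 - 10}{-32 - 10}\right) - 2528 = \left(2291 + \frac{1}{-42} \left(-24\right)\right) - 2528 = \left(2291 - - \frac{4}{7}\right) - 2528 = \left(2291 + \frac{4}{7}\right) - 2528 = \frac{16041}{7} - 2528 = - \frac{1655}{7}$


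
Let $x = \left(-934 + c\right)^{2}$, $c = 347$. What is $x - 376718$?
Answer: $-32149$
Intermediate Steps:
$x = 344569$ ($x = \left(-934 + 347\right)^{2} = \left(-587\right)^{2} = 344569$)
$x - 376718 = 344569 - 376718 = -32149$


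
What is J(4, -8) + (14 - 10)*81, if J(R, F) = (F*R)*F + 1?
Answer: 581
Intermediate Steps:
J(R, F) = 1 + R*F² (J(R, F) = R*F² + 1 = 1 + R*F²)
J(4, -8) + (14 - 10)*81 = (1 + 4*(-8)²) + (14 - 10)*81 = (1 + 4*64) + 4*81 = (1 + 256) + 324 = 257 + 324 = 581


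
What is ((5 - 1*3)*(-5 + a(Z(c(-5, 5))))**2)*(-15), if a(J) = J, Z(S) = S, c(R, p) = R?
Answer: -3000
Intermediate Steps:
((5 - 1*3)*(-5 + a(Z(c(-5, 5))))**2)*(-15) = ((5 - 1*3)*(-5 - 5)**2)*(-15) = ((5 - 3)*(-10)**2)*(-15) = (2*100)*(-15) = 200*(-15) = -3000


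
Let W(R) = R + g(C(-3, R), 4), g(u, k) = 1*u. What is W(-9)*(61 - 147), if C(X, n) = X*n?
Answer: -1548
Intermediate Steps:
g(u, k) = u
W(R) = -2*R (W(R) = R - 3*R = -2*R)
W(-9)*(61 - 147) = (-2*(-9))*(61 - 147) = 18*(-86) = -1548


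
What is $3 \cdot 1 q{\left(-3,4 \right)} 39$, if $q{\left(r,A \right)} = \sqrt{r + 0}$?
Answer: $117 i \sqrt{3} \approx 202.65 i$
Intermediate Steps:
$q{\left(r,A \right)} = \sqrt{r}$
$3 \cdot 1 q{\left(-3,4 \right)} 39 = 3 \cdot 1 \sqrt{-3} \cdot 39 = 3 i \sqrt{3} \cdot 39 = 117 i \sqrt{3}$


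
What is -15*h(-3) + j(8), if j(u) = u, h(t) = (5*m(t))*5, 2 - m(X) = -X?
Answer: 383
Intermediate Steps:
m(X) = 2 + X (m(X) = 2 - (-1)*X = 2 + X)
h(t) = 50 + 25*t (h(t) = (5*(2 + t))*5 = (10 + 5*t)*5 = 50 + 25*t)
-15*h(-3) + j(8) = -15*(50 + 25*(-3)) + 8 = -15*(50 - 75) + 8 = -15*(-25) + 8 = 375 + 8 = 383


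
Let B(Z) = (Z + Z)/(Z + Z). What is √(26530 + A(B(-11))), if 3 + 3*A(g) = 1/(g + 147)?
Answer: √1307455347/222 ≈ 162.88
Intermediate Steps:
B(Z) = 1 (B(Z) = (2*Z)/((2*Z)) = (2*Z)*(1/(2*Z)) = 1)
A(g) = -1 + 1/(3*(147 + g)) (A(g) = -1 + 1/(3*(g + 147)) = -1 + 1/(3*(147 + g)))
√(26530 + A(B(-11))) = √(26530 + (-440/3 - 1*1)/(147 + 1)) = √(26530 + (-440/3 - 1)/148) = √(26530 + (1/148)*(-443/3)) = √(26530 - 443/444) = √(11778877/444) = √1307455347/222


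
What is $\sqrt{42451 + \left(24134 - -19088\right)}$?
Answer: $\sqrt{85673} \approx 292.7$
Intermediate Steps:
$\sqrt{42451 + \left(24134 - -19088\right)} = \sqrt{42451 + \left(24134 + 19088\right)} = \sqrt{42451 + 43222} = \sqrt{85673}$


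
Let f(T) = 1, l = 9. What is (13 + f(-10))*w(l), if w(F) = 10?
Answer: 140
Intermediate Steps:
(13 + f(-10))*w(l) = (13 + 1)*10 = 14*10 = 140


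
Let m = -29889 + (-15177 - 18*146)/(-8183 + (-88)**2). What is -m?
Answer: 13103466/439 ≈ 29848.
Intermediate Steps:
m = -13103466/439 (m = -29889 + (-15177 - 2628)/(-8183 + 7744) = -29889 - 17805/(-439) = -29889 - 17805*(-1/439) = -29889 + 17805/439 = -13103466/439 ≈ -29848.)
-m = -1*(-13103466/439) = 13103466/439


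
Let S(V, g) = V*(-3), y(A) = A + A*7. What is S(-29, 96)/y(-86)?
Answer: -87/688 ≈ -0.12645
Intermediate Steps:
y(A) = 8*A (y(A) = A + 7*A = 8*A)
S(V, g) = -3*V
S(-29, 96)/y(-86) = (-3*(-29))/((8*(-86))) = 87/(-688) = 87*(-1/688) = -87/688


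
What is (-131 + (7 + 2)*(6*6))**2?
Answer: 37249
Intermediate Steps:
(-131 + (7 + 2)*(6*6))**2 = (-131 + 9*36)**2 = (-131 + 324)**2 = 193**2 = 37249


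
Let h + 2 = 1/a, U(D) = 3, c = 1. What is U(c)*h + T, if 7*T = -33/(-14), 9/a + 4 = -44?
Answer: -2123/98 ≈ -21.663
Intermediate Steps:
a = -3/16 (a = 9/(-4 - 44) = 9/(-48) = 9*(-1/48) = -3/16 ≈ -0.18750)
T = 33/98 (T = (-33/(-14))/7 = (-33*(-1/14))/7 = (⅐)*(33/14) = 33/98 ≈ 0.33673)
h = -22/3 (h = -2 + 1/(-3/16) = -2 - 16/3 = -22/3 ≈ -7.3333)
U(c)*h + T = 3*(-22/3) + 33/98 = -22 + 33/98 = -2123/98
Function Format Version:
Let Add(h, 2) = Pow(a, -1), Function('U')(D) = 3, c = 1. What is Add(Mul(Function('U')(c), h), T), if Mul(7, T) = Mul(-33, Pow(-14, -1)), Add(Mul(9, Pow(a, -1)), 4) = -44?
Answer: Rational(-2123, 98) ≈ -21.663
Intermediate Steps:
a = Rational(-3, 16) (a = Mul(9, Pow(Add(-4, -44), -1)) = Mul(9, Pow(-48, -1)) = Mul(9, Rational(-1, 48)) = Rational(-3, 16) ≈ -0.18750)
T = Rational(33, 98) (T = Mul(Rational(1, 7), Mul(-33, Pow(-14, -1))) = Mul(Rational(1, 7), Mul(-33, Rational(-1, 14))) = Mul(Rational(1, 7), Rational(33, 14)) = Rational(33, 98) ≈ 0.33673)
h = Rational(-22, 3) (h = Add(-2, Pow(Rational(-3, 16), -1)) = Add(-2, Rational(-16, 3)) = Rational(-22, 3) ≈ -7.3333)
Add(Mul(Function('U')(c), h), T) = Add(Mul(3, Rational(-22, 3)), Rational(33, 98)) = Add(-22, Rational(33, 98)) = Rational(-2123, 98)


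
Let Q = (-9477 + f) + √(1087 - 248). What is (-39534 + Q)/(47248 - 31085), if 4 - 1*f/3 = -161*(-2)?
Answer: -49965/16163 + √839/16163 ≈ -3.0895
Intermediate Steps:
f = -954 (f = 12 - (-483)*(-2) = 12 - 3*322 = 12 - 966 = -954)
Q = -10431 + √839 (Q = (-9477 - 954) + √(1087 - 248) = -10431 + √839 ≈ -10402.)
(-39534 + Q)/(47248 - 31085) = (-39534 + (-10431 + √839))/(47248 - 31085) = (-49965 + √839)/16163 = (-49965 + √839)*(1/16163) = -49965/16163 + √839/16163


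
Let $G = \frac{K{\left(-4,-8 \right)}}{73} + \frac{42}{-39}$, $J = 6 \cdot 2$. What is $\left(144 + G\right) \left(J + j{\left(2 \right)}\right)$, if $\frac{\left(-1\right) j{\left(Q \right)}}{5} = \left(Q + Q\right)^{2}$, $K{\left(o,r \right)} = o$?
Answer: $- \frac{9219576}{949} \approx -9715.0$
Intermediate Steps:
$J = 12$
$j{\left(Q \right)} = - 20 Q^{2}$ ($j{\left(Q \right)} = - 5 \left(Q + Q\right)^{2} = - 5 \left(2 Q\right)^{2} = - 5 \cdot 4 Q^{2} = - 20 Q^{2}$)
$G = - \frac{1074}{949}$ ($G = - \frac{4}{73} + \frac{42}{-39} = \left(-4\right) \frac{1}{73} + 42 \left(- \frac{1}{39}\right) = - \frac{4}{73} - \frac{14}{13} = - \frac{1074}{949} \approx -1.1317$)
$\left(144 + G\right) \left(J + j{\left(2 \right)}\right) = \left(144 - \frac{1074}{949}\right) \left(12 - 20 \cdot 2^{2}\right) = \frac{135582 \left(12 - 80\right)}{949} = \frac{135582}{949} \left(-68\right) = - \frac{9219576}{949}$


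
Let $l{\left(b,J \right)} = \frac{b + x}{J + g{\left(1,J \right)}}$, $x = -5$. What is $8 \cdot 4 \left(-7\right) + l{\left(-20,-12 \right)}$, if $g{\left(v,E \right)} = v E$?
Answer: $- \frac{5351}{24} \approx -222.96$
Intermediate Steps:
$g{\left(v,E \right)} = E v$
$l{\left(b,J \right)} = \frac{-5 + b}{2 J}$ ($l{\left(b,J \right)} = \frac{b - 5}{J + J 1} = \frac{-5 + b}{J + J} = \frac{-5 + b}{2 J}$)
$8 \cdot 4 \left(-7\right) + l{\left(-20,-12 \right)} = 8 \cdot 4 \left(-7\right) + \frac{-5 - 20}{2 \left(-12\right)} = 32 \left(-7\right) + \frac{1}{2} \left(- \frac{1}{12}\right) \left(-25\right) = -224 + \frac{25}{24} = - \frac{5351}{24}$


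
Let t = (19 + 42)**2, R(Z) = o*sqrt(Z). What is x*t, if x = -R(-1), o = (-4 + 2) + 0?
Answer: 7442*I ≈ 7442.0*I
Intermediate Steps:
o = -2 (o = -2 + 0 = -2)
R(Z) = -2*sqrt(Z)
t = 3721 (t = 61**2 = 3721)
x = 2*I (x = -(-2)*sqrt(-1) = -(-2)*I = 2*I ≈ 2.0*I)
x*t = (2*I)*3721 = 7442*I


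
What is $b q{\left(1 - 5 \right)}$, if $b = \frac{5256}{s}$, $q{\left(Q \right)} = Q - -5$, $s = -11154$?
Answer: $- \frac{876}{1859} \approx -0.47122$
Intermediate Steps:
$q{\left(Q \right)} = 5 + Q$ ($q{\left(Q \right)} = Q + 5 = 5 + Q$)
$b = - \frac{876}{1859}$ ($b = \frac{5256}{-11154} = 5256 \left(- \frac{1}{11154}\right) = - \frac{876}{1859} \approx -0.47122$)
$b q{\left(1 - 5 \right)} = - \frac{876 \left(5 + \left(1 - 5\right)\right)}{1859} = - \frac{876 \left(5 - 4\right)}{1859} = \left(- \frac{876}{1859}\right) 1 = - \frac{876}{1859}$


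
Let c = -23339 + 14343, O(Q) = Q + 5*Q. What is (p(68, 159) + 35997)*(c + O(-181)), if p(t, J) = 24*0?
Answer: -362921754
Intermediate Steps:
p(t, J) = 0
O(Q) = 6*Q
c = -8996
(p(68, 159) + 35997)*(c + O(-181)) = (0 + 35997)*(-8996 + 6*(-181)) = 35997*(-8996 - 1086) = 35997*(-10082) = -362921754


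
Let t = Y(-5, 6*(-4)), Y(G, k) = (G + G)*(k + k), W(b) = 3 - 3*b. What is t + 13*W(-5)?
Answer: 714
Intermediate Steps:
Y(G, k) = 4*G*k (Y(G, k) = (2*G)*(2*k) = 4*G*k)
t = 480 (t = 4*(-5)*(6*(-4)) = 4*(-5)*(-24) = 480)
t + 13*W(-5) = 480 + 13*(3 - 3*(-5)) = 480 + 13*(3 + 15) = 480 + 13*18 = 480 + 234 = 714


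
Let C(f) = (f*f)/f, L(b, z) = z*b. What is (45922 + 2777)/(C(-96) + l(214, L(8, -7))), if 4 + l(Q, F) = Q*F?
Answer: -16233/4028 ≈ -4.0300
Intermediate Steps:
L(b, z) = b*z
l(Q, F) = -4 + F*Q (l(Q, F) = -4 + Q*F = -4 + F*Q)
C(f) = f (C(f) = f²/f = f)
(45922 + 2777)/(C(-96) + l(214, L(8, -7))) = (45922 + 2777)/(-96 + (-4 + (8*(-7))*214)) = 48699/(-96 + (-4 - 56*214)) = 48699/(-96 + (-4 - 11984)) = 48699/(-96 - 11988) = 48699/(-12084) = 48699*(-1/12084) = -16233/4028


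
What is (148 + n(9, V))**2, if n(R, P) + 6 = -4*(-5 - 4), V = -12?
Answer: 31684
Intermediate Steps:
n(R, P) = 30 (n(R, P) = -6 - 4*(-5 - 4) = -6 - 4*(-9) = -6 + 36 = 30)
(148 + n(9, V))**2 = (148 + 30)**2 = 178**2 = 31684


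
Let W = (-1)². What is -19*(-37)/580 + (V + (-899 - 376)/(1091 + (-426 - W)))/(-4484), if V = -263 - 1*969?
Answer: 642075667/431719520 ≈ 1.4873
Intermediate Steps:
W = 1
V = -1232 (V = -263 - 969 = -1232)
-19*(-37)/580 + (V + (-899 - 376)/(1091 + (-426 - W)))/(-4484) = -19*(-37)/580 + (-1232 + (-899 - 376)/(1091 + (-426 - 1*1)))/(-4484) = 703*(1/580) + (-1232 - 1275/(1091 + (-426 - 1)))*(-1/4484) = 703/580 + (-1232 - 1275/(1091 - 427))*(-1/4484) = 703/580 + (-1232 - 1275/664)*(-1/4484) = 703/580 - 819323/664*(-1/4484) = 703/580 + 819323/2977376 = 642075667/431719520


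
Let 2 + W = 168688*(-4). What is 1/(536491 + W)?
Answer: -1/138263 ≈ -7.2326e-6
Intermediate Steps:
W = -674754 (W = -2 + 168688*(-4) = -2 - 674752 = -674754)
1/(536491 + W) = 1/(536491 - 674754) = 1/(-138263) = -1/138263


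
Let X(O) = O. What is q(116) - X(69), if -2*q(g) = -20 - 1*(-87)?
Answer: -205/2 ≈ -102.50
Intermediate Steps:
q(g) = -67/2 (q(g) = -(-20 - 1*(-87))/2 = -(-20 + 87)/2 = -½*67 = -67/2)
q(116) - X(69) = -67/2 - 1*69 = -67/2 - 69 = -205/2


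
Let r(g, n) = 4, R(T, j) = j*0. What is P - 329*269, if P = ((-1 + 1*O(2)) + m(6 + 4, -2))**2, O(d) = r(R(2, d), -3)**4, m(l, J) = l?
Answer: -18276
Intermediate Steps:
R(T, j) = 0
O(d) = 256 (O(d) = 4**4 = 256)
P = 70225 (P = ((-1 + 1*256) + (6 + 4))**2 = ((-1 + 256) + 10)**2 = (255 + 10)**2 = 265**2 = 70225)
P - 329*269 = 70225 - 329*269 = 70225 - 88501 = -18276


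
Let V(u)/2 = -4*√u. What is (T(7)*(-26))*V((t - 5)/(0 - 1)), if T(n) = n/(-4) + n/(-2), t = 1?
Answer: -2184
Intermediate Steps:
V(u) = -8*√u (V(u) = 2*(-4*√u) = -8*√u)
T(n) = -3*n/4 (T(n) = n*(-¼) + n*(-½) = -n/4 - n/2 = -3*n/4)
(T(7)*(-26))*V((t - 5)/(0 - 1)) = (-¾*7*(-26))*(-8*2*√(-1/(0 - 1))) = (-21/4*(-26))*(-8*2*√(-1/(-1))) = 273*(-8*√(-4*(-1)))/2 = 273*(-8*√4)/2 = 273*(-8*2)/2 = (273/2)*(-16) = -2184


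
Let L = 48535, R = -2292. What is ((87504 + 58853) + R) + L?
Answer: 192600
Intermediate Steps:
((87504 + 58853) + R) + L = ((87504 + 58853) - 2292) + 48535 = (146357 - 2292) + 48535 = 144065 + 48535 = 192600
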